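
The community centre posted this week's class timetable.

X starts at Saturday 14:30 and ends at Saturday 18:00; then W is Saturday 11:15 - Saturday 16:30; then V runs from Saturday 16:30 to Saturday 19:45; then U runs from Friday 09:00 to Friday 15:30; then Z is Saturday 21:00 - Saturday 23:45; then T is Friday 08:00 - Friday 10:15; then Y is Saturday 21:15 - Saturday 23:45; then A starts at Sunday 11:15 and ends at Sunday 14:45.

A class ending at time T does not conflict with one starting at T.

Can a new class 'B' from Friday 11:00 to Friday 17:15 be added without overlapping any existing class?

T: ends Friday 10:15 at or before B starts Friday 11:00 → clear.
U: starts Friday 09:00 before B ends Friday 17:15, and ends Friday 15:30 after B starts Friday 11:00 → overlap.
W: starts Saturday 11:15 at or after B ends Friday 17:15 → clear.
X: starts Saturday 14:30 at or after B ends Friday 17:15 → clear.
V: starts Saturday 16:30 at or after B ends Friday 17:15 → clear.
Z: starts Saturday 21:00 at or after B ends Friday 17:15 → clear.
Y: starts Saturday 21:15 at or after B ends Friday 17:15 → clear.
A: starts Sunday 11:15 at or after B ends Friday 17:15 → clear.
B overlaps U.

No — it overlaps U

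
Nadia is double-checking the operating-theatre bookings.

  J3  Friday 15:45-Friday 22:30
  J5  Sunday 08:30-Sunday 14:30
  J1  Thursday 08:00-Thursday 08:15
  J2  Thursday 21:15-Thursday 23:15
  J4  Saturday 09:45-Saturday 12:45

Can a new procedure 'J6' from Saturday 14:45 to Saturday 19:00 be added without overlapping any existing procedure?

J1: ends Thursday 08:15 at or before J6 starts Saturday 14:45 → clear.
J2: ends Thursday 23:15 at or before J6 starts Saturday 14:45 → clear.
J3: ends Friday 22:30 at or before J6 starts Saturday 14:45 → clear.
J4: ends Saturday 12:45 at or before J6 starts Saturday 14:45 → clear.
J5: starts Sunday 08:30 at or after J6 ends Saturday 19:00 → clear.

Yes — the slot is free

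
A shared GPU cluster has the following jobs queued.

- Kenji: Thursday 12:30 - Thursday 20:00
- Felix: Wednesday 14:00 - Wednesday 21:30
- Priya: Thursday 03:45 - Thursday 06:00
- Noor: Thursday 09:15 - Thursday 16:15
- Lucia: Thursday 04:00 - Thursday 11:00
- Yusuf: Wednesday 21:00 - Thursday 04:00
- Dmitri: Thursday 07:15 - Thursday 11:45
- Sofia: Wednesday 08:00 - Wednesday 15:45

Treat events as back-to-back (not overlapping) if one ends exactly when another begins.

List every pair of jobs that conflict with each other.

Two intervals overlap when each starts before the other ends.
Sorted by start: Sofia, Felix, Yusuf, Priya, Lucia, Dmitri, Noor, Kenji.
Felix starts before Sofia ends → Sofia and Felix overlap.
Yusuf starts after Sofia ends — done with Sofia.
Yusuf starts before Felix ends → Felix and Yusuf overlap.
Priya starts after Felix ends — done with Felix.
Priya starts before Yusuf ends → Yusuf and Priya overlap.
Lucia starts exactly when Yusuf ends (back-to-back, no overlap) — done with Yusuf.
Lucia starts before Priya ends → Priya and Lucia overlap.
Dmitri starts after Priya ends — done with Priya.
Dmitri starts before Lucia ends → Lucia and Dmitri overlap.
Noor starts before Lucia ends → Lucia and Noor overlap.
Kenji starts after Lucia ends.
Noor starts before Dmitri ends → Dmitri and Noor overlap.
Kenji starts after Dmitri ends.
Kenji starts before Noor ends → Noor and Kenji overlap.

Dmitri & Lucia, Dmitri & Noor, Felix & Sofia, Felix & Yusuf, Kenji & Noor, Lucia & Noor, Lucia & Priya, Priya & Yusuf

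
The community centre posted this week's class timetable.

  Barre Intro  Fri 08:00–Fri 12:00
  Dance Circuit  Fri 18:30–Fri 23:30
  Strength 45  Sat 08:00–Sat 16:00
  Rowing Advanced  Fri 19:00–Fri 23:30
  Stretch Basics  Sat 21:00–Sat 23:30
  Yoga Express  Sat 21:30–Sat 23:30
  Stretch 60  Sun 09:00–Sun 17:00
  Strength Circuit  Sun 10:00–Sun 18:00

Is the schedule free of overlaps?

Sorted by start: Barre Intro, Dance Circuit, Rowing Advanced, Strength 45, Stretch Basics, Yoga Express, Stretch 60, Strength Circuit.
Dance Circuit starts after Barre Intro ends — done with Barre Intro.
Rowing Advanced starts before Dance Circuit ends → Dance Circuit and Rowing Advanced overlap.
That's a conflict, so the schedule is not conflict-free.

No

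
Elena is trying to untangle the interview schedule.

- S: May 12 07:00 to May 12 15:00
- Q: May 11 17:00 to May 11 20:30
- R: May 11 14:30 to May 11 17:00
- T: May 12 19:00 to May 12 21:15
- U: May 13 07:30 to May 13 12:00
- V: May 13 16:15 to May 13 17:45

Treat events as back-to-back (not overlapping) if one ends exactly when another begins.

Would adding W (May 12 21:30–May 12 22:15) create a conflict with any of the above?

R: ends May 11 17:00 at or before W starts May 12 21:30 → clear.
Q: ends May 11 20:30 at or before W starts May 12 21:30 → clear.
S: ends May 12 15:00 at or before W starts May 12 21:30 → clear.
T: ends May 12 21:15 at or before W starts May 12 21:30 → clear.
U: starts May 13 07:30 at or after W ends May 12 22:15 → clear.
V: starts May 13 16:15 at or after W ends May 12 22:15 → clear.

No — it doesn't clash with anything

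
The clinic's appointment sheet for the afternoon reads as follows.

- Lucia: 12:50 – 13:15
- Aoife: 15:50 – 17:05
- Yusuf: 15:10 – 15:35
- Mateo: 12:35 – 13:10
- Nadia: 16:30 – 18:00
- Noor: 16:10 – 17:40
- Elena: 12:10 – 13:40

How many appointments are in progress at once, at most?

3

Walk through starts and ends in time order (an end at T is processed before a start at T):
12:10 start Elena → 1
12:35 start Mateo → 2
12:50 start Lucia → 3
13:10 end Mateo → 2
13:15 end Lucia → 1
13:40 end Elena → 0
15:10 start Yusuf → 1
15:35 end Yusuf → 0
15:50 start Aoife → 1
16:10 start Noor → 2
16:30 start Nadia → 3
17:05 end Aoife → 2
17:40 end Noor → 1
18:00 end Nadia → 0
Peak is 3, at 12:50 (Elena, Lucia, Mateo).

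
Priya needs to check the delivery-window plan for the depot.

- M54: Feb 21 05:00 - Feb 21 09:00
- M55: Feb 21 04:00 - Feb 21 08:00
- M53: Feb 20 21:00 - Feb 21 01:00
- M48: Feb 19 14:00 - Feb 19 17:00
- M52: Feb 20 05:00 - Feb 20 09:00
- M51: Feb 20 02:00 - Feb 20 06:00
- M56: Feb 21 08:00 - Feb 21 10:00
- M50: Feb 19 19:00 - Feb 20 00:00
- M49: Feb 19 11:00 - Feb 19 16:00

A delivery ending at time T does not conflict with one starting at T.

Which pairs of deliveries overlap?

Sorted by start: M49, M48, M50, M51, M52, M53, M55, M54, M56.
M48 starts before M49 ends → M49 and M48 overlap.
M50 starts after M49 ends; M49 is clear from here.
M50 starts after M48 ends; M48 is clear from here.
M51 starts after M50 ends; M50 is clear from here.
M52 starts before M51 ends → M51 and M52 overlap.
M53 starts after M51 ends; M51 is clear from here.
M53 starts after M52 ends; M52 is clear from here.
M55 starts after M53 ends; M53 is clear from here.
M54 starts before M55 ends → M55 and M54 overlap.
M56 starts exactly when M55 ends (back-to-back, no overlap).
M56 starts before M54 ends → M54 and M56 overlap.

M48 & M49, M51 & M52, M54 & M55, M54 & M56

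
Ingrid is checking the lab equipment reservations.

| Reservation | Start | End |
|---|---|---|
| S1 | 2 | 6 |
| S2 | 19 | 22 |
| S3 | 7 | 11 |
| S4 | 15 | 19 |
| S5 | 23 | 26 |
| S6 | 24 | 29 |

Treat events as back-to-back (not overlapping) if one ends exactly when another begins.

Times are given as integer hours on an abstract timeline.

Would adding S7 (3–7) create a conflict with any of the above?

Yes — it overlaps S1

S1: starts 2 before S7 ends 7, and ends 6 after S7 starts 3 → overlap.
S3: starts 7 at or after S7 ends 7 → clear.
S4: starts 15 at or after S7 ends 7 → clear.
S2: starts 19 at or after S7 ends 7 → clear.
S5: starts 23 at or after S7 ends 7 → clear.
S6: starts 24 at or after S7 ends 7 → clear.
S7 overlaps S1.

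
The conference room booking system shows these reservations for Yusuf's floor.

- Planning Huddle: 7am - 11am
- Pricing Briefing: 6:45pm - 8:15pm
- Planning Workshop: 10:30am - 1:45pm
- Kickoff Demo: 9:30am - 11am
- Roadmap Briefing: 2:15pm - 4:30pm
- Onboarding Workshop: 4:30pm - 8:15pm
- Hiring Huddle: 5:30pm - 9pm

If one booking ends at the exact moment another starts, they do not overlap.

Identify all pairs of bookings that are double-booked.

Sorted by start: Planning Huddle, Kickoff Demo, Planning Workshop, Roadmap Briefing, Onboarding Workshop, Hiring Huddle, Pricing Briefing.
Kickoff Demo starts before Planning Huddle ends → Planning Huddle and Kickoff Demo overlap.
Planning Workshop starts before Planning Huddle ends → Planning Huddle and Planning Workshop overlap.
Roadmap Briefing starts after Planning Huddle ends; Planning Huddle is clear from here.
Planning Workshop starts before Kickoff Demo ends → Kickoff Demo and Planning Workshop overlap.
Roadmap Briefing starts after Kickoff Demo ends; Kickoff Demo is clear from here.
Roadmap Briefing starts after Planning Workshop ends; Planning Workshop is clear from here.
Onboarding Workshop starts exactly when Roadmap Briefing ends (back-to-back, no overlap); Roadmap Briefing is clear from here.
Hiring Huddle starts before Onboarding Workshop ends → Onboarding Workshop and Hiring Huddle overlap.
Pricing Briefing starts before Onboarding Workshop ends → Onboarding Workshop and Pricing Briefing overlap.
Pricing Briefing starts before Hiring Huddle ends → Hiring Huddle and Pricing Briefing overlap.

Hiring Huddle & Onboarding Workshop, Hiring Huddle & Pricing Briefing, Kickoff Demo & Planning Huddle, Kickoff Demo & Planning Workshop, Onboarding Workshop & Pricing Briefing, Planning Huddle & Planning Workshop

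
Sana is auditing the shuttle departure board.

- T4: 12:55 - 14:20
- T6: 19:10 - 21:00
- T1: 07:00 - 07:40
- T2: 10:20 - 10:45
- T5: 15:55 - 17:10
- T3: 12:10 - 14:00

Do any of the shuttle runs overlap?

Yes

Check each pair: they overlap iff neither finishes before the other starts.
Sorted by start: T1, T2, T3, T4, T5, T6.
T2 starts after T1 ends — done with T1.
T3 starts after T2 ends — done with T2.
T4 starts before T3 ends → T3 and T4 overlap.
That's a conflict, so the schedule is not conflict-free.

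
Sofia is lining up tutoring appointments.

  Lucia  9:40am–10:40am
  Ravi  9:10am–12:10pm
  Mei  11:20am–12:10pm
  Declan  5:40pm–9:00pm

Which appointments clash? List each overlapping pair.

Sorted by start: Ravi, Lucia, Mei, Declan.
Lucia starts before Ravi ends → Ravi and Lucia overlap.
Mei starts before Ravi ends → Ravi and Mei overlap.
Declan starts after Ravi ends.
Mei starts after Lucia ends, so nothing later overlaps Lucia either.
Declan starts after Mei ends.

Lucia & Ravi, Mei & Ravi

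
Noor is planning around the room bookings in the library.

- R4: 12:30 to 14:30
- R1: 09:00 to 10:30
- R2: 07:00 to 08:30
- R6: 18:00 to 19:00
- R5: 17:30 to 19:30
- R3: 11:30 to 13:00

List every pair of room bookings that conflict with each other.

Sorted by start: R2, R1, R3, R4, R5, R6.
R1 starts after R2 ends, so nothing later overlaps R2 either.
R3 starts after R1 ends, so nothing later overlaps R1 either.
R4 starts before R3 ends → R3 and R4 overlap.
R5 starts after R3 ends, so nothing later overlaps R3 either.
R5 starts after R4 ends, so nothing later overlaps R4 either.
R6 starts before R5 ends → R5 and R6 overlap.

R3 & R4, R5 & R6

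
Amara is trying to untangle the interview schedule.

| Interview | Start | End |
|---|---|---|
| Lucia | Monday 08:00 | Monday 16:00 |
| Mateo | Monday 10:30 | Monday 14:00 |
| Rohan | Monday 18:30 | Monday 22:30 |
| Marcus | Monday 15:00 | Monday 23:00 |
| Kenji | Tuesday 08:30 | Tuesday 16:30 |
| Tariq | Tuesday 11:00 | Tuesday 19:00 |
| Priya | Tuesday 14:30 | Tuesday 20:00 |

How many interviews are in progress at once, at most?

Sweep the timeline, counting +1 at each start and −1 at each end (ends before starts at a tie):
Monday 08:00 start Lucia → 1
Monday 10:30 start Mateo → 2
Monday 14:00 end Mateo → 1
Monday 15:00 start Marcus → 2
Monday 16:00 end Lucia → 1
Monday 18:30 start Rohan → 2
Monday 22:30 end Rohan → 1
Monday 23:00 end Marcus → 0
Tuesday 08:30 start Kenji → 1
Tuesday 11:00 start Tariq → 2
Tuesday 14:30 start Priya → 3
Tuesday 16:30 end Kenji → 2
Tuesday 19:00 end Tariq → 1
Tuesday 20:00 end Priya → 0
Peak is 3, at Tuesday 14:30 (Kenji, Priya, Tariq).

3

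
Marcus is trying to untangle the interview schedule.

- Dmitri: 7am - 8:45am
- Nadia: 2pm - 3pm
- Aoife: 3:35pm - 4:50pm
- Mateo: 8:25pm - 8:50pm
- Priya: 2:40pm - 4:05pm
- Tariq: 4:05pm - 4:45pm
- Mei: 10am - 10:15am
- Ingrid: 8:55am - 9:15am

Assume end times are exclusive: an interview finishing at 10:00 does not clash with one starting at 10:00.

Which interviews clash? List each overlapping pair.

Aoife & Priya, Aoife & Tariq, Nadia & Priya

Sorted by start: Dmitri, Ingrid, Mei, Nadia, Priya, Aoife, Tariq, Mateo.
Ingrid starts after Dmitri ends; Dmitri is clear from here.
Mei starts after Ingrid ends; Ingrid is clear from here.
Nadia starts after Mei ends; Mei is clear from here.
Priya starts before Nadia ends → Nadia and Priya overlap.
Aoife starts after Nadia ends; Nadia is clear from here.
Aoife starts before Priya ends → Priya and Aoife overlap.
Tariq starts exactly when Priya ends (back-to-back, no overlap); Priya is clear from here.
Tariq starts before Aoife ends → Aoife and Tariq overlap.
Mateo starts after Aoife ends.
Mateo starts after Tariq ends.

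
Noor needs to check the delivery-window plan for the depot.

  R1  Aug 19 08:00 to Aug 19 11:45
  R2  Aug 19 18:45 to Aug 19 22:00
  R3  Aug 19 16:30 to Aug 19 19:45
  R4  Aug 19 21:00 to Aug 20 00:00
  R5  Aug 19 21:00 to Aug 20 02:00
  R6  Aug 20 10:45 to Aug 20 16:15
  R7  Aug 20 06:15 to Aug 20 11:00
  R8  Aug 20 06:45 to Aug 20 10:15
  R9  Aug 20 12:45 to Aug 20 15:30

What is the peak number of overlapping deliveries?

Walk through starts and ends in time order (an end at T is processed before a start at T):
Aug 19 08:00 start R1 → 1
Aug 19 11:45 end R1 → 0
Aug 19 16:30 start R3 → 1
Aug 19 18:45 start R2 → 2
Aug 19 19:45 end R3 → 1
Aug 19 21:00 start R4 → 2
Aug 19 21:00 start R5 → 3
Aug 19 22:00 end R2 → 2
Aug 20 00:00 end R4 → 1
Aug 20 02:00 end R5 → 0
Aug 20 06:15 start R7 → 1
Aug 20 06:45 start R8 → 2
Aug 20 10:15 end R8 → 1
Aug 20 10:45 start R6 → 2
Aug 20 11:00 end R7 → 1
Aug 20 12:45 start R9 → 2
Aug 20 15:30 end R9 → 1
Aug 20 16:15 end R6 → 0
Peak is 3, at Aug 19 21:00 (R2, R4, R5).

3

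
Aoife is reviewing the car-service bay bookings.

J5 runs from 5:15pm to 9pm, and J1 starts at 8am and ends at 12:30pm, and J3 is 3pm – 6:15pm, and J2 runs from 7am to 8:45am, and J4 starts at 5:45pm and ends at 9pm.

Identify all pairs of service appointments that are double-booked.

Sorted by start: J2, J1, J3, J5, J4.
J1 starts before J2 ends → J2 and J1 overlap.
J3 starts after J2 ends, so J2 has no further overlaps.
J3 starts after J1 ends, so J1 has no further overlaps.
J5 starts before J3 ends → J3 and J5 overlap.
J4 starts before J3 ends → J3 and J4 overlap.
J4 starts before J5 ends → J5 and J4 overlap.

J1 & J2, J3 & J4, J3 & J5, J4 & J5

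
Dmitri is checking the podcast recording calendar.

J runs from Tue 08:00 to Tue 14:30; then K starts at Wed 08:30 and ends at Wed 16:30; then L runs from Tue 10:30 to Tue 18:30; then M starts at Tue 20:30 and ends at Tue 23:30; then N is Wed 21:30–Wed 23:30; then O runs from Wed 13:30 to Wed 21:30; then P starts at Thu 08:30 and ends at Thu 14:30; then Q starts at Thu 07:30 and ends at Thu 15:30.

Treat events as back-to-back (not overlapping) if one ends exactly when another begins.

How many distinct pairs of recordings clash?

3

Sorted by start: J, L, M, K, O, N, Q, P.
L starts before J ends → J and L overlap.
M starts after J ends, so J has no further overlaps.
M starts after L ends, so L has no further overlaps.
K starts after M ends, so M has no further overlaps.
O starts before K ends → K and O overlap.
N starts after K ends, so K has no further overlaps.
N starts exactly when O ends (back-to-back, no overlap), so O has no further overlaps.
Q starts after N ends, so N has no further overlaps.
P starts before Q ends → Q and P overlap.
Overlapping pairs: J & L, K & O, P & Q — 3 in total.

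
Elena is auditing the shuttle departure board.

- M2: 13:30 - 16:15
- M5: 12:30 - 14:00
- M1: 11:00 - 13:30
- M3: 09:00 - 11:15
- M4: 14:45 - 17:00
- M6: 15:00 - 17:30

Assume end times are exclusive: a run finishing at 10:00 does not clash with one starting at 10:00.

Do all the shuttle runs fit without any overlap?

Two intervals overlap when each starts before the other ends.
Sorted by start: M3, M1, M5, M2, M4, M6.
M1 starts before M3 ends → M3 and M1 overlap.
That's a conflict, so the schedule is not conflict-free.

No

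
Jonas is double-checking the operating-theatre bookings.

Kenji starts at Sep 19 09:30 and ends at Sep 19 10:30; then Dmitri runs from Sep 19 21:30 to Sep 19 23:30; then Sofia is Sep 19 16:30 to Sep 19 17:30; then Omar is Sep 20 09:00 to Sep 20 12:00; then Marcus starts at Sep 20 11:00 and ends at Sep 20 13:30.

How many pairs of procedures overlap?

1

Sorted by start: Kenji, Sofia, Dmitri, Omar, Marcus.
Sofia starts after Kenji ends — done with Kenji.
Dmitri starts after Sofia ends — done with Sofia.
Omar starts after Dmitri ends — done with Dmitri.
Marcus starts before Omar ends → Omar and Marcus overlap.
Overlapping pairs: Marcus & Omar — 1 in total.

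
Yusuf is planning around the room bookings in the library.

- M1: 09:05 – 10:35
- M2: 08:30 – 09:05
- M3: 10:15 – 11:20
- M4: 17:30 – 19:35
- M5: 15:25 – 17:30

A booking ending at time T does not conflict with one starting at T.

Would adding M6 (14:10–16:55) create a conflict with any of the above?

Yes — it overlaps M5

M2: ends 09:05 at or before M6 starts 14:10 → clear.
M1: ends 10:35 at or before M6 starts 14:10 → clear.
M3: ends 11:20 at or before M6 starts 14:10 → clear.
M5: starts 15:25 before M6 ends 16:55, and ends 17:30 after M6 starts 14:10 → overlap.
M4: starts 17:30 at or after M6 ends 16:55 → clear.
M6 overlaps M5.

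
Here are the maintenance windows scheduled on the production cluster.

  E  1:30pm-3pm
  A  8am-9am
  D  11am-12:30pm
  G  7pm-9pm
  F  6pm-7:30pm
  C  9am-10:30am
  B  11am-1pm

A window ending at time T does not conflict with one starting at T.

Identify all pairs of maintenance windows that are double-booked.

B & D, F & G

Check each pair: they overlap iff neither finishes before the other starts.
Sorted by start: A, C, B, D, E, F, G.
C starts exactly when A ends (back-to-back, no overlap), so A has no further overlaps.
B starts after C ends, so C has no further overlaps.
D starts before B ends → B and D overlap.
E starts after B ends, so B has no further overlaps.
E starts after D ends, so D has no further overlaps.
F starts after E ends, so E has no further overlaps.
G starts before F ends → F and G overlap.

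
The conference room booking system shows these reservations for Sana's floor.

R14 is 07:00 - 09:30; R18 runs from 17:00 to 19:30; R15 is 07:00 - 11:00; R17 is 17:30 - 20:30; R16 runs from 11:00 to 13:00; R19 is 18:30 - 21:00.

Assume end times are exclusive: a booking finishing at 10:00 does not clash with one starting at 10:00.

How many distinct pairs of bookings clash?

4

Two intervals overlap when each starts before the other ends.
Sorted by start: R14, R15, R16, R18, R17, R19.
R15 starts before R14 ends → R14 and R15 overlap.
R16 starts after R14 ends, so R14 has no further overlaps.
R16 starts exactly when R15 ends (back-to-back, no overlap), so R15 has no further overlaps.
R18 starts after R16 ends, so R16 has no further overlaps.
R17 starts before R18 ends → R18 and R17 overlap.
R19 starts before R18 ends → R18 and R19 overlap.
R19 starts before R17 ends → R17 and R19 overlap.
Overlapping pairs: R14 & R15, R17 & R18, R17 & R19, R18 & R19 — 4 in total.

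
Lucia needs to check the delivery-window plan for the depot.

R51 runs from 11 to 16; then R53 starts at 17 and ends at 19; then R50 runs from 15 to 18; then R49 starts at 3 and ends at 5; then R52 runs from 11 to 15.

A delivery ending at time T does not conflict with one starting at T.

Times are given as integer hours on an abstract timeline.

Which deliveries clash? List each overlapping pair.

Sorted by start: R49, R51, R52, R50, R53.
R51 starts after R49 ends; R49 is clear from here.
R52 starts before R51 ends → R51 and R52 overlap.
R50 starts before R51 ends → R51 and R50 overlap.
R53 starts after R51 ends.
R50 starts exactly when R52 ends (back-to-back, no overlap); R52 is clear from here.
R53 starts before R50 ends → R50 and R53 overlap.

R50 & R51, R50 & R53, R51 & R52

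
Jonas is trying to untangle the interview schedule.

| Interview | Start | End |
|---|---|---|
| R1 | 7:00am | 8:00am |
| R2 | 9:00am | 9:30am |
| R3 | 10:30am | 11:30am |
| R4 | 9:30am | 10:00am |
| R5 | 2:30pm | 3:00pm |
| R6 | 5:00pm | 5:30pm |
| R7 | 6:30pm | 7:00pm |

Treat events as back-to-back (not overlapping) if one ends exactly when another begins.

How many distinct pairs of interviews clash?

Two intervals overlap when each starts before the other ends.
Sorted by start: R1, R2, R4, R3, R5, R6, R7.
R2 starts after R1 ends, so nothing later overlaps R1 either.
R4 starts exactly when R2 ends (back-to-back, no overlap), so nothing later overlaps R2 either.
R3 starts after R4 ends, so nothing later overlaps R4 either.
R5 starts after R3 ends, so nothing later overlaps R3 either.
R6 starts after R5 ends, so nothing later overlaps R5 either.
R7 starts after R6 ends.
No pair overlaps.

0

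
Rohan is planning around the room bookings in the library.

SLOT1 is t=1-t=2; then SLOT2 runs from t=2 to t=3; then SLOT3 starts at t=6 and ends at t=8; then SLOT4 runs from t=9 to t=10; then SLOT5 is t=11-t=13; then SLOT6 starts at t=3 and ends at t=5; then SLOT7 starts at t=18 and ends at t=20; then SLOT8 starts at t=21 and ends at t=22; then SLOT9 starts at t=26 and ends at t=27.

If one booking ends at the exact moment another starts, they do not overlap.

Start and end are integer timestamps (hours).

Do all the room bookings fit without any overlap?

Yes

Sorted by start: SLOT1, SLOT2, SLOT6, SLOT3, SLOT4, SLOT5, SLOT7, SLOT8, SLOT9.
SLOT2 starts exactly when SLOT1 ends (back-to-back, no overlap), so nothing later overlaps SLOT1 either.
SLOT6 starts exactly when SLOT2 ends (back-to-back, no overlap), so nothing later overlaps SLOT2 either.
SLOT3 starts after SLOT6 ends, so nothing later overlaps SLOT6 either.
SLOT4 starts after SLOT3 ends, so nothing later overlaps SLOT3 either.
SLOT5 starts after SLOT4 ends, so nothing later overlaps SLOT4 either.
SLOT7 starts after SLOT5 ends, so nothing later overlaps SLOT5 either.
SLOT8 starts after SLOT7 ends, so nothing later overlaps SLOT7 either.
SLOT9 starts after SLOT8 ends.
Every pair is clear; the schedule has no overlaps.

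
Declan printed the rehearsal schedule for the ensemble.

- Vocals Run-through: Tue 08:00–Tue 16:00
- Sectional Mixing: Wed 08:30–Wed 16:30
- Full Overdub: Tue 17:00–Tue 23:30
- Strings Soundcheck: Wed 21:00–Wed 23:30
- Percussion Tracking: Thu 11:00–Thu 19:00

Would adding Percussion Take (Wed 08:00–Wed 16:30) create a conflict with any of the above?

Yes — it overlaps Sectional Mixing

Vocals Run-through: ends Tue 16:00 at or before Percussion Take starts Wed 08:00 → clear.
Full Overdub: ends Tue 23:30 at or before Percussion Take starts Wed 08:00 → clear.
Sectional Mixing: starts Wed 08:30 before Percussion Take ends Wed 16:30, and ends Wed 16:30 after Percussion Take starts Wed 08:00 → overlap.
Strings Soundcheck: starts Wed 21:00 at or after Percussion Take ends Wed 16:30 → clear.
Percussion Tracking: starts Thu 11:00 at or after Percussion Take ends Wed 16:30 → clear.
Percussion Take overlaps Sectional Mixing.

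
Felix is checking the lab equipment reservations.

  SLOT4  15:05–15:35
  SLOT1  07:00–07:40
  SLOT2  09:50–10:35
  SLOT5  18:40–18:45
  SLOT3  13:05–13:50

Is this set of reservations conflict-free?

Yes

Sorted by start: SLOT1, SLOT2, SLOT3, SLOT4, SLOT5.
SLOT2 starts after SLOT1 ends — done with SLOT1.
SLOT3 starts after SLOT2 ends — done with SLOT2.
SLOT4 starts after SLOT3 ends — done with SLOT3.
SLOT5 starts after SLOT4 ends.
Every pair is clear; the schedule has no overlaps.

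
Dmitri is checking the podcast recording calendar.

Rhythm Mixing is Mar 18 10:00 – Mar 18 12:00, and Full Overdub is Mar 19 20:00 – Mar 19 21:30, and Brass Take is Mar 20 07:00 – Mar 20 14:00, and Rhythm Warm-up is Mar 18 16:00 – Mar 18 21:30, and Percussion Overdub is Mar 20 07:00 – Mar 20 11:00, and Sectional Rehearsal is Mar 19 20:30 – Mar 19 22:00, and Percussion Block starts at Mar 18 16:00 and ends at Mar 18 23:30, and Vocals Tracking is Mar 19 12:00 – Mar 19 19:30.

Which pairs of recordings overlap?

Check each pair: they overlap iff neither finishes before the other starts.
Sorted by start: Rhythm Mixing, Rhythm Warm-up, Percussion Block, Vocals Tracking, Full Overdub, Sectional Rehearsal, Brass Take, Percussion Overdub.
Rhythm Warm-up starts after Rhythm Mixing ends, so nothing later overlaps Rhythm Mixing either.
Percussion Block starts before Rhythm Warm-up ends → Rhythm Warm-up and Percussion Block overlap.
Vocals Tracking starts after Rhythm Warm-up ends, so nothing later overlaps Rhythm Warm-up either.
Vocals Tracking starts after Percussion Block ends, so nothing later overlaps Percussion Block either.
Full Overdub starts after Vocals Tracking ends, so nothing later overlaps Vocals Tracking either.
Sectional Rehearsal starts before Full Overdub ends → Full Overdub and Sectional Rehearsal overlap.
Brass Take starts after Full Overdub ends, so nothing later overlaps Full Overdub either.
Brass Take starts after Sectional Rehearsal ends, so nothing later overlaps Sectional Rehearsal either.
Percussion Overdub starts before Brass Take ends → Brass Take and Percussion Overdub overlap.

Brass Take & Percussion Overdub, Full Overdub & Sectional Rehearsal, Percussion Block & Rhythm Warm-up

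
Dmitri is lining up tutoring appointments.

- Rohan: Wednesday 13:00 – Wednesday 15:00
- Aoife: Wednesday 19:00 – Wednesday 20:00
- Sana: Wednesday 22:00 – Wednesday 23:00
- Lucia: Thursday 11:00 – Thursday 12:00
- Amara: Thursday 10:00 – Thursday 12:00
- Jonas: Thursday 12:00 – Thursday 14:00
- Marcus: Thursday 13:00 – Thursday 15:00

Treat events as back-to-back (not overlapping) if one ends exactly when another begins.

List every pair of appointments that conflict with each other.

Two intervals overlap when each starts before the other ends.
Sorted by start: Rohan, Aoife, Sana, Amara, Lucia, Jonas, Marcus.
Aoife starts after Rohan ends; Rohan is clear from here.
Sana starts after Aoife ends; Aoife is clear from here.
Amara starts after Sana ends; Sana is clear from here.
Lucia starts before Amara ends → Amara and Lucia overlap.
Jonas starts exactly when Amara ends (back-to-back, no overlap); Amara is clear from here.
Jonas starts exactly when Lucia ends (back-to-back, no overlap); Lucia is clear from here.
Marcus starts before Jonas ends → Jonas and Marcus overlap.

Amara & Lucia, Jonas & Marcus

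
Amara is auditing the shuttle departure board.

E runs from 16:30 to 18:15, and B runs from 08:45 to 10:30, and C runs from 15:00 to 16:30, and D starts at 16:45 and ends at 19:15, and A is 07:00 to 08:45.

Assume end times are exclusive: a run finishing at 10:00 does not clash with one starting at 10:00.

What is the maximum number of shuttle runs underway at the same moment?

2

Sweep the timeline, counting +1 at each start and −1 at each end (ends before starts at a tie):
07:00 start A → 1
08:45 end A → 0
08:45 start B → 1
10:30 end B → 0
15:00 start C → 1
16:30 end C → 0
16:30 start E → 1
16:45 start D → 2
18:15 end E → 1
19:15 end D → 0
Peak is 2, at 16:45 (D, E).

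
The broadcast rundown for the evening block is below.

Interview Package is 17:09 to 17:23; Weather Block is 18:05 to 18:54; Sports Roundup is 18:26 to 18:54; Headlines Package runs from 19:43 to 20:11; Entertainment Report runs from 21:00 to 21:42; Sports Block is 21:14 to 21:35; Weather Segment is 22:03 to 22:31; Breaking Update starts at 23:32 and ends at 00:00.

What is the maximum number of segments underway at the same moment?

Sort all start/end points and keep a running count:
17:09 start Interview Package → 1
17:23 end Interview Package → 0
18:05 start Weather Block → 1
18:26 start Sports Roundup → 2
18:54 end Sports Roundup → 1
18:54 end Weather Block → 0
19:43 start Headlines Package → 1
20:11 end Headlines Package → 0
21:00 start Entertainment Report → 1
21:14 start Sports Block → 2
21:35 end Sports Block → 1
21:42 end Entertainment Report → 0
22:03 start Weather Segment → 1
22:31 end Weather Segment → 0
23:32 start Breaking Update → 1
00:00 end Breaking Update → 0
Peak is 2, at 18:26 (Sports Roundup, Weather Block).

2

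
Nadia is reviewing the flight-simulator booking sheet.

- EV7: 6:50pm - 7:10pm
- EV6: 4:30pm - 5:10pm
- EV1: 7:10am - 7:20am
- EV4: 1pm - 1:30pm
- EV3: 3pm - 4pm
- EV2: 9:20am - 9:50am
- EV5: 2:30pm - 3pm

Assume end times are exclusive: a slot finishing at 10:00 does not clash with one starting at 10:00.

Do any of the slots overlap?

Sorted by start: EV1, EV2, EV4, EV5, EV3, EV6, EV7.
EV2 starts after EV1 ends, so EV1 has no further overlaps.
EV4 starts after EV2 ends, so EV2 has no further overlaps.
EV5 starts after EV4 ends, so EV4 has no further overlaps.
EV3 starts exactly when EV5 ends (back-to-back, no overlap), so EV5 has no further overlaps.
EV6 starts after EV3 ends, so EV3 has no further overlaps.
EV7 starts after EV6 ends.
Every pair is clear; the schedule has no overlaps.

No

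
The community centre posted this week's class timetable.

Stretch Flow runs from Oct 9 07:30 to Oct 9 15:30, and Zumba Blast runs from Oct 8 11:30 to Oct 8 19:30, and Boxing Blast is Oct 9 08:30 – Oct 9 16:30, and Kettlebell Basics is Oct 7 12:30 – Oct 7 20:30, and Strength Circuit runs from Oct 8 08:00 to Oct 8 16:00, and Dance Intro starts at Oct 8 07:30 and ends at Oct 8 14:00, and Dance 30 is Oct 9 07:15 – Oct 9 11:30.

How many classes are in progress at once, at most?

3

Sweep the timeline, counting +1 at each start and −1 at each end (ends before starts at a tie):
Oct 7 12:30 start Kettlebell Basics → 1
Oct 7 20:30 end Kettlebell Basics → 0
Oct 8 07:30 start Dance Intro → 1
Oct 8 08:00 start Strength Circuit → 2
Oct 8 11:30 start Zumba Blast → 3
Oct 8 14:00 end Dance Intro → 2
Oct 8 16:00 end Strength Circuit → 1
Oct 8 19:30 end Zumba Blast → 0
Oct 9 07:15 start Dance 30 → 1
Oct 9 07:30 start Stretch Flow → 2
Oct 9 08:30 start Boxing Blast → 3
Oct 9 11:30 end Dance 30 → 2
Oct 9 15:30 end Stretch Flow → 1
Oct 9 16:30 end Boxing Blast → 0
Peak is 3, at Oct 8 11:30 (Dance Intro, Strength Circuit, Zumba Blast).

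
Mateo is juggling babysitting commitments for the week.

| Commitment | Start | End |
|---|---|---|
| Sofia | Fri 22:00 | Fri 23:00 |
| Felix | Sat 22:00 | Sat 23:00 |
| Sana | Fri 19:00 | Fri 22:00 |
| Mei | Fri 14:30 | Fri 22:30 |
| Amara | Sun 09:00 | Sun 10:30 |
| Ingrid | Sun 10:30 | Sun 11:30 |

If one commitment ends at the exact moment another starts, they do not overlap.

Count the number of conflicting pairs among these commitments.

2

Sorted by start: Mei, Sana, Sofia, Felix, Amara, Ingrid.
Sana starts before Mei ends → Mei and Sana overlap.
Sofia starts before Mei ends → Mei and Sofia overlap.
Felix starts after Mei ends; Mei is clear from here.
Sofia starts exactly when Sana ends (back-to-back, no overlap); Sana is clear from here.
Felix starts after Sofia ends; Sofia is clear from here.
Amara starts after Felix ends; Felix is clear from here.
Ingrid starts exactly when Amara ends (back-to-back, no overlap).
Overlapping pairs: Mei & Sana, Mei & Sofia — 2 in total.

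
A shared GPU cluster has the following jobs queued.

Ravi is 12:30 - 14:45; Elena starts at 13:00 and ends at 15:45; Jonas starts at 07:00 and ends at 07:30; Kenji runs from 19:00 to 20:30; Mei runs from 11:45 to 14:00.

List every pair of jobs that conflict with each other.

Check each pair: they overlap iff neither finishes before the other starts.
Sorted by start: Jonas, Mei, Ravi, Elena, Kenji.
Mei starts after Jonas ends, so nothing later overlaps Jonas either.
Ravi starts before Mei ends → Mei and Ravi overlap.
Elena starts before Mei ends → Mei and Elena overlap.
Kenji starts after Mei ends.
Elena starts before Ravi ends → Ravi and Elena overlap.
Kenji starts after Ravi ends.
Kenji starts after Elena ends.

Elena & Mei, Elena & Ravi, Mei & Ravi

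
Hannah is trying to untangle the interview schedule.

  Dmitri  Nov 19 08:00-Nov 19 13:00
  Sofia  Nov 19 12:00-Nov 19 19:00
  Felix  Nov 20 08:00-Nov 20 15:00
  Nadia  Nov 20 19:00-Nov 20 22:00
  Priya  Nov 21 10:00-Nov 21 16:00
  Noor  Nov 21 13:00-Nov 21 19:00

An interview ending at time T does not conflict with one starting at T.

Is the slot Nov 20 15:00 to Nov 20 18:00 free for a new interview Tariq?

Yes — the slot is free

Dmitri: ends Nov 19 13:00 at or before Tariq starts Nov 20 15:00 → clear.
Sofia: ends Nov 19 19:00 at or before Tariq starts Nov 20 15:00 → clear.
Felix: ends Nov 20 15:00 at or before Tariq starts Nov 20 15:00 → clear.
Nadia: starts Nov 20 19:00 at or after Tariq ends Nov 20 18:00 → clear.
Priya: starts Nov 21 10:00 at or after Tariq ends Nov 20 18:00 → clear.
Noor: starts Nov 21 13:00 at or after Tariq ends Nov 20 18:00 → clear.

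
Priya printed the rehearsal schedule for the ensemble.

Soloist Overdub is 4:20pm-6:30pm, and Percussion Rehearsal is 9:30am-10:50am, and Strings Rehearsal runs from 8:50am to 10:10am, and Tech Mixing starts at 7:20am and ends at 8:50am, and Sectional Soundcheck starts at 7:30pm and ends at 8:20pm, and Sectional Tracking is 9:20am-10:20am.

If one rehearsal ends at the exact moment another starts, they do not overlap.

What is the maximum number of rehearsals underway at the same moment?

Walk through starts and ends in time order (an end at T is processed before a start at T):
7:20am start Tech Mixing → 1
8:50am end Tech Mixing → 0
8:50am start Strings Rehearsal → 1
9:20am start Sectional Tracking → 2
9:30am start Percussion Rehearsal → 3
10:10am end Strings Rehearsal → 2
10:20am end Sectional Tracking → 1
10:50am end Percussion Rehearsal → 0
4:20pm start Soloist Overdub → 1
6:30pm end Soloist Overdub → 0
7:30pm start Sectional Soundcheck → 1
8:20pm end Sectional Soundcheck → 0
Peak is 3, at 9:30am (Percussion Rehearsal, Sectional Tracking, Strings Rehearsal).

3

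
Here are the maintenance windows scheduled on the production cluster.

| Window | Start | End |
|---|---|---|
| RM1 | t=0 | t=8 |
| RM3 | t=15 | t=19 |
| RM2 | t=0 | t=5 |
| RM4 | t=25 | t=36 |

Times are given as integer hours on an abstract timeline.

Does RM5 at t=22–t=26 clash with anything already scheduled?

Yes — it overlaps RM4

RM1: ends t=8 at or before RM5 starts t=22 → clear.
RM2: ends t=5 at or before RM5 starts t=22 → clear.
RM3: ends t=19 at or before RM5 starts t=22 → clear.
RM4: starts t=25 before RM5 ends t=26, and ends t=36 after RM5 starts t=22 → overlap.
RM5 overlaps RM4.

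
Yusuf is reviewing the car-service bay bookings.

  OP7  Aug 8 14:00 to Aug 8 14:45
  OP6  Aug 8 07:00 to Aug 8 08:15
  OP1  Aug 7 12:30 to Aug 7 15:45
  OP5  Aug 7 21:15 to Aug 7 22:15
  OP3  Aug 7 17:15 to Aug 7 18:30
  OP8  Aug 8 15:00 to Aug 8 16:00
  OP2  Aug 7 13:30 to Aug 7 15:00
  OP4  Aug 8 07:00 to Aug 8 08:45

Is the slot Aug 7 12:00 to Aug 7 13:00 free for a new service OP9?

OP1: starts Aug 7 12:30 before OP9 ends Aug 7 13:00, and ends Aug 7 15:45 after OP9 starts Aug 7 12:00 → overlap.
OP2: starts Aug 7 13:30 at or after OP9 ends Aug 7 13:00 → clear.
OP3: starts Aug 7 17:15 at or after OP9 ends Aug 7 13:00 → clear.
OP5: starts Aug 7 21:15 at or after OP9 ends Aug 7 13:00 → clear.
OP4: starts Aug 8 07:00 at or after OP9 ends Aug 7 13:00 → clear.
OP6: starts Aug 8 07:00 at or after OP9 ends Aug 7 13:00 → clear.
OP7: starts Aug 8 14:00 at or after OP9 ends Aug 7 13:00 → clear.
OP8: starts Aug 8 15:00 at or after OP9 ends Aug 7 13:00 → clear.
OP9 overlaps OP1.

No — it overlaps OP1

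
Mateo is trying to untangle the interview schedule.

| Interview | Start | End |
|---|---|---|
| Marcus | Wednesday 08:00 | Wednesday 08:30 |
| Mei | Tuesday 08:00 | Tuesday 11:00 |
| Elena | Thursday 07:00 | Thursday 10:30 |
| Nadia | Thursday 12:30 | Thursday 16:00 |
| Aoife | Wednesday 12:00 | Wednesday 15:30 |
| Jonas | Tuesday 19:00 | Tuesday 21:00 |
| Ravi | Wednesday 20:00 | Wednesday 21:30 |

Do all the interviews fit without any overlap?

Yes

Sorted by start: Mei, Jonas, Marcus, Aoife, Ravi, Elena, Nadia.
Jonas starts after Mei ends — done with Mei.
Marcus starts after Jonas ends — done with Jonas.
Aoife starts after Marcus ends — done with Marcus.
Ravi starts after Aoife ends — done with Aoife.
Elena starts after Ravi ends — done with Ravi.
Nadia starts after Elena ends.
Every pair is clear; the schedule has no overlaps.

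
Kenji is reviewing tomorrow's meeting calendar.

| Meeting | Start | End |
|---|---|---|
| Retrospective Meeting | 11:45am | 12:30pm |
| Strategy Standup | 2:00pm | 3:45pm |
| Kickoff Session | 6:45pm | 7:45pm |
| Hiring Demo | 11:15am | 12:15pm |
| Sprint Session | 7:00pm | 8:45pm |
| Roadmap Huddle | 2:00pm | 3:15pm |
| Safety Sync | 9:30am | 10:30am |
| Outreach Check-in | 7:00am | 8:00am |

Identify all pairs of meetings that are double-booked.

Hiring Demo & Retrospective Meeting, Kickoff Session & Sprint Session, Roadmap Huddle & Strategy Standup

Sorted by start: Outreach Check-in, Safety Sync, Hiring Demo, Retrospective Meeting, Roadmap Huddle, Strategy Standup, Kickoff Session, Sprint Session.
Safety Sync starts after Outreach Check-in ends; Outreach Check-in is clear from here.
Hiring Demo starts after Safety Sync ends; Safety Sync is clear from here.
Retrospective Meeting starts before Hiring Demo ends → Hiring Demo and Retrospective Meeting overlap.
Roadmap Huddle starts after Hiring Demo ends; Hiring Demo is clear from here.
Roadmap Huddle starts after Retrospective Meeting ends; Retrospective Meeting is clear from here.
Strategy Standup starts before Roadmap Huddle ends → Roadmap Huddle and Strategy Standup overlap.
Kickoff Session starts after Roadmap Huddle ends; Roadmap Huddle is clear from here.
Kickoff Session starts after Strategy Standup ends; Strategy Standup is clear from here.
Sprint Session starts before Kickoff Session ends → Kickoff Session and Sprint Session overlap.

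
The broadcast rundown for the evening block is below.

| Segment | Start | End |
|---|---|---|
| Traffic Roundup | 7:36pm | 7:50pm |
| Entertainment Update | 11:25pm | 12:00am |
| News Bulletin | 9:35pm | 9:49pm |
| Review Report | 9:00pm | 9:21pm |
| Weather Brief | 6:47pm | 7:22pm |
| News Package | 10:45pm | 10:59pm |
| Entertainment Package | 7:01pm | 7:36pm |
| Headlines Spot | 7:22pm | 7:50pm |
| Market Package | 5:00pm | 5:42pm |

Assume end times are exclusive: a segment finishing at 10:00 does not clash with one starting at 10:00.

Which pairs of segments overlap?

Sorted by start: Market Package, Weather Brief, Entertainment Package, Headlines Spot, Traffic Roundup, Review Report, News Bulletin, News Package, Entertainment Update.
Weather Brief starts after Market Package ends, so nothing later overlaps Market Package either.
Entertainment Package starts before Weather Brief ends → Weather Brief and Entertainment Package overlap.
Headlines Spot starts exactly when Weather Brief ends (back-to-back, no overlap), so nothing later overlaps Weather Brief either.
Headlines Spot starts before Entertainment Package ends → Entertainment Package and Headlines Spot overlap.
Traffic Roundup starts exactly when Entertainment Package ends (back-to-back, no overlap), so nothing later overlaps Entertainment Package either.
Traffic Roundup starts before Headlines Spot ends → Headlines Spot and Traffic Roundup overlap.
Review Report starts after Headlines Spot ends, so nothing later overlaps Headlines Spot either.
Review Report starts after Traffic Roundup ends, so nothing later overlaps Traffic Roundup either.
News Bulletin starts after Review Report ends, so nothing later overlaps Review Report either.
News Package starts after News Bulletin ends, so nothing later overlaps News Bulletin either.
Entertainment Update starts after News Package ends.

Entertainment Package & Headlines Spot, Entertainment Package & Weather Brief, Headlines Spot & Traffic Roundup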